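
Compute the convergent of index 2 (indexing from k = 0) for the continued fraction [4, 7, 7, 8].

207/50

Using pₖ = aₖpₖ₋₁ + pₖ₋₂, qₖ = aₖqₖ₋₁ + qₖ₋₂ (with p₋₁=1, p₋₂=0, q₋₁=0, q₋₂=1):
  k=0: a=4, p=4, q=1
  k=1: a=7, p=29, q=7
  k=2: a=7, p=207, q=50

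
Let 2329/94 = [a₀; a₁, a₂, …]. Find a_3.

2

2329 = 24·94 + 73   →  a_0 = 24
94 = 1·73 + 21   →  a_1 = 1
73 = 3·21 + 10   →  a_2 = 3
21 = 2·10 + 1   →  a_3 = 2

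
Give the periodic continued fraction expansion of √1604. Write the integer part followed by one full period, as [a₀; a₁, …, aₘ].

[40; 20, 80]

a₀ = ⌊√1604⌋ = 40.
With m₀=0, d₀=1 and mₖ₊₁ = dₖaₖ − mₖ, dₖ₊₁ = (n − mₖ₊₁²)/dₖ, aₖ₊₁ = ⌊(a₀+mₖ₊₁)/dₖ₊₁⌋:
  k=1: m=40, d=4, a=20
  k=2: m=40, d=1, a=80
d=1 and a=2a₀=80 at k=2, so the next step gives (m, d) = (40, 4) again — its k=1 value — and the period has length 2.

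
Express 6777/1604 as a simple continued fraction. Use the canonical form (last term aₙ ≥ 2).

6777 = 4×1604 + 361
1604 = 4×361 + 160
361 = 2×160 + 41
160 = 3×41 + 37
41 = 1×37 + 4
37 = 9×4 + 1
4 = 4×1 + 0  (stop)
So 6777/1604 = [4; 4, 2, 3, 1, 9, 4].

[4; 4, 2, 3, 1, 9, 4]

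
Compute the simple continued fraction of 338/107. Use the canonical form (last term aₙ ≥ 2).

[3; 6, 3, 2, 2]

338 = 3*107 + 17
107 = 6*17 + 5
17 = 3*5 + 2
5 = 2*2 + 1
2 = 2*1 + 0  (stop)
So 338/107 = [3; 6, 3, 2, 2].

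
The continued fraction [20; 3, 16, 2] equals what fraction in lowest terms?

Using pₖ = aₖpₖ₋₁ + pₖ₋₂ and qₖ = aₖqₖ₋₁ + qₖ₋₂:
  k=0: a=20, p=20, q=1
  k=1: a=3, p=61, q=3
  k=2: a=16, p=996, q=49
  k=3: a=2, p=2053, q=101

2053/101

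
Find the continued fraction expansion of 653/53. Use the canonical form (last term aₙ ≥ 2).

[12; 3, 8, 2]

653 = 12·53 + 17
53 = 3·17 + 2
17 = 8·2 + 1
2 = 2·1 + 0  (stop)
So 653/53 = [12; 3, 8, 2].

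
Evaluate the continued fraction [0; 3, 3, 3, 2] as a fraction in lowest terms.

Using pₖ = aₖpₖ₋₁ + pₖ₋₂ and qₖ = aₖqₖ₋₁ + qₖ₋₂:
  k=0: a=0, p=0, q=1
  k=1: a=3, p=1, q=3
  k=2: a=3, p=3, q=10
  k=3: a=3, p=10, q=33
  k=4: a=2, p=23, q=76

23/76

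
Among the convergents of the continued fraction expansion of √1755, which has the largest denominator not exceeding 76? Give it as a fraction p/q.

√1755 = [41; 1, 8, 3, 8, 1, 82, …] (period length 6).
Convergents:
  p_0/q_0 = 41/1
  p_1/q_1 = 42/1
  p_2/q_2 = 377/9
  p_3/q_3 = 1173/28
  p_4/q_4 = 9761/233
q_3 = 28 ≤ 76 < 233 = q_4, so the answer is 1173/28.

1173/28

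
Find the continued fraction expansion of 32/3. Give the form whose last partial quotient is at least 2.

32 = 10*3 + 2
3 = 1*2 + 1
2 = 2*1 + 0  (stop)
So 32/3 = [10; 1, 2].

[10; 1, 2]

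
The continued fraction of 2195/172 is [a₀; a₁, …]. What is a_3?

5

2195 = 12·172 + 131   →  a_0 = 12
172 = 1·131 + 41   →  a_1 = 1
131 = 3·41 + 8   →  a_2 = 3
41 = 5·8 + 1   →  a_3 = 5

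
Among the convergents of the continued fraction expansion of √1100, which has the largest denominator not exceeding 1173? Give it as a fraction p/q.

√1100 = [33; 6, 66, …] (period length 2).
Convergents:
  p_0/q_0 = 33/1
  p_1/q_1 = 199/6
  p_2/q_2 = 13167/397
  p_3/q_3 = 79201/2388
q_2 = 397 ≤ 1173 < 2388 = q_3, so the answer is 13167/397.

13167/397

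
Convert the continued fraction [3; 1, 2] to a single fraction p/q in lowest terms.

Using pₖ = aₖpₖ₋₁ + pₖ₋₂ and qₖ = aₖqₖ₋₁ + qₖ₋₂:
  k=0: a=3, p=3, q=1
  k=1: a=1, p=4, q=1
  k=2: a=2, p=11, q=3

11/3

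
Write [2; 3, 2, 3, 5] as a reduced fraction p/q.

291/127

Fold from the inside: start with 5/1.
  3 + 1/5 = 16/5
  2 + 5/16 = 37/16
  3 + 16/37 = 127/37
  2 + 37/127 = 291/127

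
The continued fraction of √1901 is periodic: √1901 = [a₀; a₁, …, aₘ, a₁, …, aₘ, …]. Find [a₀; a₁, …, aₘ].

a₀ = ⌊√1901⌋ = 43.
With m₀=0, d₀=1 and mₖ₊₁ = dₖaₖ − mₖ, dₖ₊₁ = (n − mₖ₊₁²)/dₖ, aₖ₊₁ = ⌊(a₀+mₖ₊₁)/dₖ₊₁⌋:
  k=1: m=43, d=52, a=1
  k=2: m=9, d=35, a=1
  k=3: m=26, d=35, a=1
  k=4: m=9, d=52, a=1
  k=5: m=43, d=1, a=86
d=1 and a=2a₀=86 at k=5, so the next step gives (m, d) = (43, 52) again — its k=1 value — and the period has length 5.

[43; 1, 1, 1, 1, 86]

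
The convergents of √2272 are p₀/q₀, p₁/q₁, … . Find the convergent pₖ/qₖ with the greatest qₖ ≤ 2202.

40897/858

√2272 = [47; 1, 1, 1, 94, …] (period length 4).
Convergents:
  p_0/q_0 = 47/1
  p_1/q_1 = 48/1
  p_2/q_2 = 95/2
  p_3/q_3 = 143/3
  p_4/q_4 = 13537/284
  p_5/q_5 = 13680/287
  p_6/q_6 = 27217/571
  p_7/q_7 = 40897/858
  p_8/q_8 = 3871535/81223
q_7 = 858 ≤ 2202 < 81223 = q_8, so the answer is 40897/858.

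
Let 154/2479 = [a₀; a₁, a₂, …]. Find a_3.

3

154 = 0·2479 + 154   →  a_0 = 0
2479 = 16·154 + 15   →  a_1 = 16
154 = 10·15 + 4   →  a_2 = 10
15 = 3·4 + 3   →  a_3 = 3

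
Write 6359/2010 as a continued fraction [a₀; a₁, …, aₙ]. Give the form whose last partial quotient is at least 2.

6359 = 3·2010 + 329
2010 = 6·329 + 36
329 = 9·36 + 5
36 = 7·5 + 1
5 = 5·1 + 0  (stop)
So 6359/2010 = [3; 6, 9, 7, 5].

[3; 6, 9, 7, 5]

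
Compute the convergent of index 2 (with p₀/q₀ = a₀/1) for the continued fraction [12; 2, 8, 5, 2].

212/17

Using pₖ = aₖpₖ₋₁ + pₖ₋₂, qₖ = aₖqₖ₋₁ + qₖ₋₂ (with p₋₁=1, p₋₂=0, q₋₁=0, q₋₂=1):
  k=0: a=12, p=12, q=1
  k=1: a=2, p=25, q=2
  k=2: a=8, p=212, q=17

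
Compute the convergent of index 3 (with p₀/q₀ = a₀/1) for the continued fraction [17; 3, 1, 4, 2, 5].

328/19

Using pₖ = aₖpₖ₋₁ + pₖ₋₂, qₖ = aₖqₖ₋₁ + qₖ₋₂ (with p₋₁=1, p₋₂=0, q₋₁=0, q₋₂=1):
  k=0: a=17, p=17, q=1
  k=1: a=3, p=52, q=3
  k=2: a=1, p=69, q=4
  k=3: a=4, p=328, q=19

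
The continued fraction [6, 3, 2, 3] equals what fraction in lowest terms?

Using pₖ = aₖpₖ₋₁ + pₖ₋₂ and qₖ = aₖqₖ₋₁ + qₖ₋₂:
  k=0: a=6, p=6, q=1
  k=1: a=3, p=19, q=3
  k=2: a=2, p=44, q=7
  k=3: a=3, p=151, q=24

151/24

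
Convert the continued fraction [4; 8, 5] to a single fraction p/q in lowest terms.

169/41

Fold from the inside: start with 5/1.
  8 + 1/5 = 41/5
  4 + 5/41 = 169/41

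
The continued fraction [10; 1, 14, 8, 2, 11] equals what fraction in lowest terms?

32233/2948

Fold from the inside: start with 11/1.
  2 + 1/11 = 23/11
  8 + 11/23 = 195/23
  14 + 23/195 = 2753/195
  1 + 195/2753 = 2948/2753
  10 + 2753/2948 = 32233/2948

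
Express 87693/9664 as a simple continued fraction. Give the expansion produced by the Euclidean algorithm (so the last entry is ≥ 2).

[9; 13, 2, 11, 15, 2]

87693 = 9×9664 + 717
9664 = 13×717 + 343
717 = 2×343 + 31
343 = 11×31 + 2
31 = 15×2 + 1
2 = 2×1 + 0  (stop)
So 87693/9664 = [9; 13, 2, 11, 15, 2].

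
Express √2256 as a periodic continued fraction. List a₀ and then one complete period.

[47; 2, 94]

a₀ = ⌊√2256⌋ = 47.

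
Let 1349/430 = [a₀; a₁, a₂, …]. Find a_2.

1349 = 3·430 + 59   →  a_0 = 3
430 = 7·59 + 17   →  a_1 = 7
59 = 3·17 + 8   →  a_2 = 3

3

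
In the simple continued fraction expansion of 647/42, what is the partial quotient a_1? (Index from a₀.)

2

647 = 15·42 + 17   →  a_0 = 15
42 = 2·17 + 8   →  a_1 = 2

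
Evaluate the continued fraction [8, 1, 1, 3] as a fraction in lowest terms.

60/7

Fold from the inside: start with 3/1.
  1 + 1/3 = 4/3
  1 + 3/4 = 7/4
  8 + 4/7 = 60/7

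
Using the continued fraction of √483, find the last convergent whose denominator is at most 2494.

42526/1935

√483 = [21; 1, 42, …] (period length 2).
Convergents:
  p_0/q_0 = 21/1
  p_1/q_1 = 22/1
  p_2/q_2 = 945/43
  p_3/q_3 = 967/44
  p_4/q_4 = 41559/1891
  p_5/q_5 = 42526/1935
  p_6/q_6 = 1827651/83161
q_5 = 1935 ≤ 2494 < 83161 = q_6, so the answer is 42526/1935.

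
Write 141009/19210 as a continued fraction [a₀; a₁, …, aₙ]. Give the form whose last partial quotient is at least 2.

[7; 2, 1, 15, 15, 13, 2]

141009 = 7×19210 + 6539
19210 = 2×6539 + 6132
6539 = 1×6132 + 407
6132 = 15×407 + 27
407 = 15×27 + 2
27 = 13×2 + 1
2 = 2×1 + 0  (stop)
So 141009/19210 = [7; 2, 1, 15, 15, 13, 2].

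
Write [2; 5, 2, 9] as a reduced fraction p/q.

Fold from the inside: start with 9/1.
  2 + 1/9 = 19/9
  5 + 9/19 = 104/19
  2 + 19/104 = 227/104

227/104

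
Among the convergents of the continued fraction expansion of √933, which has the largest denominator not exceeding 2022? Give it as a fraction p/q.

√933 = [30; 1, 1, 5, 20, 5, 1, 1, 60, …] (period length 8).
Convergents:
  p_0/q_0 = 30/1
  p_1/q_1 = 31/1
  p_2/q_2 = 61/2
  p_3/q_3 = 336/11
  p_4/q_4 = 6781/222
  p_5/q_5 = 34241/1121
  p_6/q_6 = 41022/1343
  p_7/q_7 = 75263/2464
q_6 = 1343 ≤ 2022 < 2464 = q_7, so the answer is 41022/1343.

41022/1343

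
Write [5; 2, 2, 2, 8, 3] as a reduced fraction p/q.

Using pₖ = aₖpₖ₋₁ + pₖ₋₂ and qₖ = aₖqₖ₋₁ + qₖ₋₂:
  k=0: a=5, p=5, q=1
  k=1: a=2, p=11, q=2
  k=2: a=2, p=27, q=5
  k=3: a=2, p=65, q=12
  k=4: a=8, p=547, q=101
  k=5: a=3, p=1706, q=315

1706/315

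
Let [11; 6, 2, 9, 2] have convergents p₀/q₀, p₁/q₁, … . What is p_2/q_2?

Using pₖ = aₖpₖ₋₁ + pₖ₋₂, qₖ = aₖqₖ₋₁ + qₖ₋₂ (with p₋₁=1, p₋₂=0, q₋₁=0, q₋₂=1):
  k=0: a=11, p=11, q=1
  k=1: a=6, p=67, q=6
  k=2: a=2, p=145, q=13

145/13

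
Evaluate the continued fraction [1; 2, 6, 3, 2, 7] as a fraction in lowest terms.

Using pₖ = aₖpₖ₋₁ + pₖ₋₂ and qₖ = aₖqₖ₋₁ + qₖ₋₂:
  k=0: a=1, p=1, q=1
  k=1: a=2, p=3, q=2
  k=2: a=6, p=19, q=13
  k=3: a=3, p=60, q=41
  k=4: a=2, p=139, q=95
  k=5: a=7, p=1033, q=706

1033/706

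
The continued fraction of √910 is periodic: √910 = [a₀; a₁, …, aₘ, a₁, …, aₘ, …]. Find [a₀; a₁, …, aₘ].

[30; 6, 60]

a₀ = ⌊√910⌋ = 30.
With m₀=0, d₀=1 and mₖ₊₁ = dₖaₖ − mₖ, dₖ₊₁ = (n − mₖ₊₁²)/dₖ, aₖ₊₁ = ⌊(a₀+mₖ₊₁)/dₖ₊₁⌋:
  k=1: m=30, d=10, a=6
  k=2: m=30, d=1, a=60
d=1 and a=2a₀=60 at k=2, so the next step gives (m, d) = (30, 10) again — its k=1 value — and the period has length 2.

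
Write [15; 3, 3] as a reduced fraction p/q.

153/10

Using pₖ = aₖpₖ₋₁ + pₖ₋₂ and qₖ = aₖqₖ₋₁ + qₖ₋₂:
  k=0: a=15, p=15, q=1
  k=1: a=3, p=46, q=3
  k=2: a=3, p=153, q=10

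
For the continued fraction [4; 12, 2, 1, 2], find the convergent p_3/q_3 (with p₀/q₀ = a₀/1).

Using pₖ = aₖpₖ₋₁ + pₖ₋₂, qₖ = aₖqₖ₋₁ + qₖ₋₂ (with p₋₁=1, p₋₂=0, q₋₁=0, q₋₂=1):
  k=0: a=4, p=4, q=1
  k=1: a=12, p=49, q=12
  k=2: a=2, p=102, q=25
  k=3: a=1, p=151, q=37

151/37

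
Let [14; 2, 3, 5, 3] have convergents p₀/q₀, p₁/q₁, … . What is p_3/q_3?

534/37

Using pₖ = aₖpₖ₋₁ + pₖ₋₂, qₖ = aₖqₖ₋₁ + qₖ₋₂ (with p₋₁=1, p₋₂=0, q₋₁=0, q₋₂=1):
  k=0: a=14, p=14, q=1
  k=1: a=2, p=29, q=2
  k=2: a=3, p=101, q=7
  k=3: a=5, p=534, q=37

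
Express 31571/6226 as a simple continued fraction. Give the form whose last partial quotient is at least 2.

[5; 14, 8, 2, 12, 2]

31571 = 5·6226 + 441
6226 = 14·441 + 52
441 = 8·52 + 25
52 = 2·25 + 2
25 = 12·2 + 1
2 = 2·1 + 0  (stop)
So 31571/6226 = [5; 14, 8, 2, 12, 2].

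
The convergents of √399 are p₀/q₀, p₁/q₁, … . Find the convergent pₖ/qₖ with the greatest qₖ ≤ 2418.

√399 = [19; 1, 38, …] (period length 2).
Convergents:
  p_0/q_0 = 19/1
  p_1/q_1 = 20/1
  p_2/q_2 = 779/39
  p_3/q_3 = 799/40
  p_4/q_4 = 31141/1559
  p_5/q_5 = 31940/1599
  p_6/q_6 = 1244861/62321
q_5 = 1599 ≤ 2418 < 62321 = q_6, so the answer is 31940/1599.

31940/1599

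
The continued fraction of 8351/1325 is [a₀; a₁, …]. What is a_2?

3

8351 = 6·1325 + 401   →  a_0 = 6
1325 = 3·401 + 122   →  a_1 = 3
401 = 3·122 + 35   →  a_2 = 3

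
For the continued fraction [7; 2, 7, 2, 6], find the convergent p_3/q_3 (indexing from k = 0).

Using pₖ = aₖpₖ₋₁ + pₖ₋₂, qₖ = aₖqₖ₋₁ + qₖ₋₂ (with p₋₁=1, p₋₂=0, q₋₁=0, q₋₂=1):
  k=0: a=7, p=7, q=1
  k=1: a=2, p=15, q=2
  k=2: a=7, p=112, q=15
  k=3: a=2, p=239, q=32

239/32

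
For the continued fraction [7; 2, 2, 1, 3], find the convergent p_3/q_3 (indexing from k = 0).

52/7

Using pₖ = aₖpₖ₋₁ + pₖ₋₂, qₖ = aₖqₖ₋₁ + qₖ₋₂ (with p₋₁=1, p₋₂=0, q₋₁=0, q₋₂=1):
  k=0: a=7, p=7, q=1
  k=1: a=2, p=15, q=2
  k=2: a=2, p=37, q=5
  k=3: a=1, p=52, q=7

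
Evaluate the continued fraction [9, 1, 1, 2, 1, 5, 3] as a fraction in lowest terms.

1216/127

Fold from the inside: start with 3/1.
  5 + 1/3 = 16/3
  1 + 3/16 = 19/16
  2 + 16/19 = 54/19
  1 + 19/54 = 73/54
  1 + 54/73 = 127/73
  9 + 73/127 = 1216/127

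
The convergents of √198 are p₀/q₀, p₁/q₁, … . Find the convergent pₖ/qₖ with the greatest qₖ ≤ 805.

√198 = [14; 14, 28, …] (period length 2).
Convergents:
  p_0/q_0 = 14/1
  p_1/q_1 = 197/14
  p_2/q_2 = 5530/393
  p_3/q_3 = 77617/5516
q_2 = 393 ≤ 805 < 5516 = q_3, so the answer is 5530/393.

5530/393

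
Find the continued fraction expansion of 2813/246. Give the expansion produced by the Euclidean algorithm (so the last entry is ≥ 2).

[11; 2, 3, 2, 1, 10]

2813 = 11×246 + 107
246 = 2×107 + 32
107 = 3×32 + 11
32 = 2×11 + 10
11 = 1×10 + 1
10 = 10×1 + 0  (stop)
So 2813/246 = [11; 2, 3, 2, 1, 10].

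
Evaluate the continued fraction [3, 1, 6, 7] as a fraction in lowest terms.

Using pₖ = aₖpₖ₋₁ + pₖ₋₂ and qₖ = aₖqₖ₋₁ + qₖ₋₂:
  k=0: a=3, p=3, q=1
  k=1: a=1, p=4, q=1
  k=2: a=6, p=27, q=7
  k=3: a=7, p=193, q=50

193/50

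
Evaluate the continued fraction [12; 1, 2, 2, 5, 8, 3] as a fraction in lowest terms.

12342/971

Fold from the inside: start with 3/1.
  8 + 1/3 = 25/3
  5 + 3/25 = 128/25
  2 + 25/128 = 281/128
  2 + 128/281 = 690/281
  1 + 281/690 = 971/690
  12 + 690/971 = 12342/971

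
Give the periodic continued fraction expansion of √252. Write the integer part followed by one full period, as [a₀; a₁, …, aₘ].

a₀ = ⌊√252⌋ = 15.
With m₀=0, d₀=1 and mₖ₊₁ = dₖaₖ − mₖ, dₖ₊₁ = (n − mₖ₊₁²)/dₖ, aₖ₊₁ = ⌊(a₀+mₖ₊₁)/dₖ₊₁⌋:
  k=1: m=15, d=27, a=1
  k=2: m=12, d=4, a=6
  k=3: m=12, d=27, a=1
  k=4: m=15, d=1, a=30
d=1 and a=2a₀=30 at k=4, so the next step gives (m, d) = (15, 27) again — its k=1 value — and the period has length 4.

[15; 1, 6, 1, 30]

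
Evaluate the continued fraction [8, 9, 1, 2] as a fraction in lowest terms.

Using pₖ = aₖpₖ₋₁ + pₖ₋₂ and qₖ = aₖqₖ₋₁ + qₖ₋₂:
  k=0: a=8, p=8, q=1
  k=1: a=9, p=73, q=9
  k=2: a=1, p=81, q=10
  k=3: a=2, p=235, q=29

235/29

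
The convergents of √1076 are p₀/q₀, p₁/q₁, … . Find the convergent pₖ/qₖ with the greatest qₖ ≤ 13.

164/5

√1076 = [32; 1, 4, 16, 4, 1, 64, …] (period length 6).
Convergents:
  p_0/q_0 = 32/1
  p_1/q_1 = 33/1
  p_2/q_2 = 164/5
  p_3/q_3 = 2657/81
q_2 = 5 ≤ 13 < 81 = q_3, so the answer is 164/5.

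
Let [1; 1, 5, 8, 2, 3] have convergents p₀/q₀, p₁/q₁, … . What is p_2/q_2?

Using pₖ = aₖpₖ₋₁ + pₖ₋₂, qₖ = aₖqₖ₋₁ + qₖ₋₂ (with p₋₁=1, p₋₂=0, q₋₁=0, q₋₂=1):
  k=0: a=1, p=1, q=1
  k=1: a=1, p=2, q=1
  k=2: a=5, p=11, q=6

11/6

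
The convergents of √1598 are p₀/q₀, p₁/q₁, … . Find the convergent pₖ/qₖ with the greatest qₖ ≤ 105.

1599/40

√1598 = [39; 1, 38, 1, 78, …] (period length 4).
Convergents:
  p_0/q_0 = 39/1
  p_1/q_1 = 40/1
  p_2/q_2 = 1559/39
  p_3/q_3 = 1599/40
  p_4/q_4 = 126281/3159
q_3 = 40 ≤ 105 < 3159 = q_4, so the answer is 1599/40.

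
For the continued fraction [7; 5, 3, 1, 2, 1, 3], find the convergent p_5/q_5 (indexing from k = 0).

568/79

Using pₖ = aₖpₖ₋₁ + pₖ₋₂, qₖ = aₖqₖ₋₁ + qₖ₋₂ (with p₋₁=1, p₋₂=0, q₋₁=0, q₋₂=1):
  k=0: a=7, p=7, q=1
  k=1: a=5, p=36, q=5
  k=2: a=3, p=115, q=16
  k=3: a=1, p=151, q=21
  k=4: a=2, p=417, q=58
  k=5: a=1, p=568, q=79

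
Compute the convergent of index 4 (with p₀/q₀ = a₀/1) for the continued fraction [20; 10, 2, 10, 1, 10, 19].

4843/241

Using pₖ = aₖpₖ₋₁ + pₖ₋₂, qₖ = aₖqₖ₋₁ + qₖ₋₂ (with p₋₁=1, p₋₂=0, q₋₁=0, q₋₂=1):
  k=0: a=20, p=20, q=1
  k=1: a=10, p=201, q=10
  k=2: a=2, p=422, q=21
  k=3: a=10, p=4421, q=220
  k=4: a=1, p=4843, q=241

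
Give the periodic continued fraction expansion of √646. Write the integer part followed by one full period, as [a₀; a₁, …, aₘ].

[25; 2, 2, 2, 50]

a₀ = ⌊√646⌋ = 25.
With m₀=0, d₀=1 and mₖ₊₁ = dₖaₖ − mₖ, dₖ₊₁ = (n − mₖ₊₁²)/dₖ, aₖ₊₁ = ⌊(a₀+mₖ₊₁)/dₖ₊₁⌋:
  k=1: m=25, d=21, a=2
  k=2: m=17, d=17, a=2
  k=3: m=17, d=21, a=2
  k=4: m=25, d=1, a=50
d=1 and a=2a₀=50 at k=4, so the next step gives (m, d) = (25, 21) again — its k=1 value — and the period has length 4.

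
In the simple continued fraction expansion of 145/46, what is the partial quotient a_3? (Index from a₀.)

1

145 = 3·46 + 7   →  a_0 = 3
46 = 6·7 + 4   →  a_1 = 6
7 = 1·4 + 3   →  a_2 = 1
4 = 1·3 + 1   →  a_3 = 1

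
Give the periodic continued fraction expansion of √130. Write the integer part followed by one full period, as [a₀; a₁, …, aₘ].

a₀ = ⌊√130⌋ = 11.

[11; 2, 2, 22]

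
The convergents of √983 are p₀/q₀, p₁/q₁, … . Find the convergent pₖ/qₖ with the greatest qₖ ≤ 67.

533/17

√983 = [31; 2, 1, 5, 31, 5, 1, 2, 62, …] (period length 8).
Convergents:
  p_0/q_0 = 31/1
  p_1/q_1 = 63/2
  p_2/q_2 = 94/3
  p_3/q_3 = 533/17
  p_4/q_4 = 16617/530
q_3 = 17 ≤ 67 < 530 = q_4, so the answer is 533/17.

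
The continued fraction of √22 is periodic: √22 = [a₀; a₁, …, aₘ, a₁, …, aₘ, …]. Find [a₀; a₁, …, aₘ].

[4; 1, 2, 4, 2, 1, 8]

a₀ = ⌊√22⌋ = 4.
With m₀=0, d₀=1 and mₖ₊₁ = dₖaₖ − mₖ, dₖ₊₁ = (n − mₖ₊₁²)/dₖ, aₖ₊₁ = ⌊(a₀+mₖ₊₁)/dₖ₊₁⌋:
  k=1: m=4, d=6, a=1
  k=2: m=2, d=3, a=2
  k=3: m=4, d=2, a=4
  k=4: m=4, d=3, a=2
  k=5: m=2, d=6, a=1
  k=6: m=4, d=1, a=8
d=1 and a=2a₀=8 at k=6, so the next step gives (m, d) = (4, 6) again — its k=1 value — and the period has length 6.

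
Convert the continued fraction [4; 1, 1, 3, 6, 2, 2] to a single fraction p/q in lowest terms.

1069/234

Fold from the inside: start with 2/1.
  2 + 1/2 = 5/2
  6 + 2/5 = 32/5
  3 + 5/32 = 101/32
  1 + 32/101 = 133/101
  1 + 101/133 = 234/133
  4 + 133/234 = 1069/234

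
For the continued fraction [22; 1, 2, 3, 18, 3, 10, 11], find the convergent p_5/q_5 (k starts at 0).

12689/559

Using pₖ = aₖpₖ₋₁ + pₖ₋₂, qₖ = aₖqₖ₋₁ + qₖ₋₂ (with p₋₁=1, p₋₂=0, q₋₁=0, q₋₂=1):
  k=0: a=22, p=22, q=1
  k=1: a=1, p=23, q=1
  k=2: a=2, p=68, q=3
  k=3: a=3, p=227, q=10
  k=4: a=18, p=4154, q=183
  k=5: a=3, p=12689, q=559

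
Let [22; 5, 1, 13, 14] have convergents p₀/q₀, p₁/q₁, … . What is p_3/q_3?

Using pₖ = aₖpₖ₋₁ + pₖ₋₂, qₖ = aₖqₖ₋₁ + qₖ₋₂ (with p₋₁=1, p₋₂=0, q₋₁=0, q₋₂=1):
  k=0: a=22, p=22, q=1
  k=1: a=5, p=111, q=5
  k=2: a=1, p=133, q=6
  k=3: a=13, p=1840, q=83

1840/83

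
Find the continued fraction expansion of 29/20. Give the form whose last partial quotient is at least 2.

29 = 1*20 + 9
20 = 2*9 + 2
9 = 4*2 + 1
2 = 2*1 + 0  (stop)
So 29/20 = [1; 2, 4, 2].

[1; 2, 4, 2]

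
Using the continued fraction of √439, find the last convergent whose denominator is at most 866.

18019/860

√439 = [20; 1, 19, 1, 40, …] (period length 4).
Convergents:
  p_0/q_0 = 20/1
  p_1/q_1 = 21/1
  p_2/q_2 = 419/20
  p_3/q_3 = 440/21
  p_4/q_4 = 18019/860
  p_5/q_5 = 18459/881
q_4 = 860 ≤ 866 < 881 = q_5, so the answer is 18019/860.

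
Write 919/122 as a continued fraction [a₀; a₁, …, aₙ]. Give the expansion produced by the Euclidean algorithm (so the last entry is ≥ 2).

919 = 7*122 + 65
122 = 1*65 + 57
65 = 1*57 + 8
57 = 7*8 + 1
8 = 8*1 + 0  (stop)
So 919/122 = [7; 1, 1, 7, 8].

[7; 1, 1, 7, 8]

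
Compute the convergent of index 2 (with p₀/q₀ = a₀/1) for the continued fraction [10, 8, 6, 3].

496/49

Using pₖ = aₖpₖ₋₁ + pₖ₋₂, qₖ = aₖqₖ₋₁ + qₖ₋₂ (with p₋₁=1, p₋₂=0, q₋₁=0, q₋₂=1):
  k=0: a=10, p=10, q=1
  k=1: a=8, p=81, q=8
  k=2: a=6, p=496, q=49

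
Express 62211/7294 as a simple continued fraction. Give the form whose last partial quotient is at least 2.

[8; 1, 1, 8, 9, 1, 6, 6]

62211 = 8×7294 + 3859
7294 = 1×3859 + 3435
3859 = 1×3435 + 424
3435 = 8×424 + 43
424 = 9×43 + 37
43 = 1×37 + 6
37 = 6×6 + 1
6 = 6×1 + 0  (stop)
So 62211/7294 = [8; 1, 1, 8, 9, 1, 6, 6].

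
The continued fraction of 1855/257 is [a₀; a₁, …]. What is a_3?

1855 = 7·257 + 56   →  a_0 = 7
257 = 4·56 + 33   →  a_1 = 4
56 = 1·33 + 23   →  a_2 = 1
33 = 1·23 + 10   →  a_3 = 1

1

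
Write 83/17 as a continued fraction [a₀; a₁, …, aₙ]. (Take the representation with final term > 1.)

[4; 1, 7, 2]

83 = 4*17 + 15
17 = 1*15 + 2
15 = 7*2 + 1
2 = 2*1 + 0  (stop)
So 83/17 = [4; 1, 7, 2].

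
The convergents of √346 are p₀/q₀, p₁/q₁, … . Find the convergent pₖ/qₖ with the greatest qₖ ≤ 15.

93/5

√346 = [18; 1, 1, 1, 1, 36, …] (period length 5).
Convergents:
  p_0/q_0 = 18/1
  p_1/q_1 = 19/1
  p_2/q_2 = 37/2
  p_3/q_3 = 56/3
  p_4/q_4 = 93/5
  p_5/q_5 = 3404/183
q_4 = 5 ≤ 15 < 183 = q_5, so the answer is 93/5.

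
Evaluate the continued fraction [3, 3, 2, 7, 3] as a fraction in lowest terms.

Using pₖ = aₖpₖ₋₁ + pₖ₋₂ and qₖ = aₖqₖ₋₁ + qₖ₋₂:
  k=0: a=3, p=3, q=1
  k=1: a=3, p=10, q=3
  k=2: a=2, p=23, q=7
  k=3: a=7, p=171, q=52
  k=4: a=3, p=536, q=163

536/163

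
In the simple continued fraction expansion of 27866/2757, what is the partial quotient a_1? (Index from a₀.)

9

27866 = 10·2757 + 296   →  a_0 = 10
2757 = 9·296 + 93   →  a_1 = 9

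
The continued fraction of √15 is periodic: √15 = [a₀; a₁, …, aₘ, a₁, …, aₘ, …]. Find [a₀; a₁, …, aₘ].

[3; 1, 6]

a₀ = ⌊√15⌋ = 3.
With m₀=0, d₀=1 and mₖ₊₁ = dₖaₖ − mₖ, dₖ₊₁ = (n − mₖ₊₁²)/dₖ, aₖ₊₁ = ⌊(a₀+mₖ₊₁)/dₖ₊₁⌋:
  k=1: m=3, d=6, a=1
  k=2: m=3, d=1, a=6
d=1 and a=2a₀=6 at k=2, so the next step gives (m, d) = (3, 6) again — its k=1 value — and the period has length 2.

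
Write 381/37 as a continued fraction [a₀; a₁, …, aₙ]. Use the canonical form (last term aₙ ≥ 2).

[10; 3, 2, 1, 3]

381 = 10*37 + 11
37 = 3*11 + 4
11 = 2*4 + 3
4 = 1*3 + 1
3 = 3*1 + 0  (stop)
So 381/37 = [10; 3, 2, 1, 3].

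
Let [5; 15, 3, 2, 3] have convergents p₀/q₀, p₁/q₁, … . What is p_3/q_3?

542/107

Using pₖ = aₖpₖ₋₁ + pₖ₋₂, qₖ = aₖqₖ₋₁ + qₖ₋₂ (with p₋₁=1, p₋₂=0, q₋₁=0, q₋₂=1):
  k=0: a=5, p=5, q=1
  k=1: a=15, p=76, q=15
  k=2: a=3, p=233, q=46
  k=3: a=2, p=542, q=107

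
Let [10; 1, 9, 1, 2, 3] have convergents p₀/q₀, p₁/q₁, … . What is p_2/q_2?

Using pₖ = aₖpₖ₋₁ + pₖ₋₂, qₖ = aₖqₖ₋₁ + qₖ₋₂ (with p₋₁=1, p₋₂=0, q₋₁=0, q₋₂=1):
  k=0: a=10, p=10, q=1
  k=1: a=1, p=11, q=1
  k=2: a=9, p=109, q=10

109/10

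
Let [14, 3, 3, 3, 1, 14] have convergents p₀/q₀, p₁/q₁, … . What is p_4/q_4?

615/43

Using pₖ = aₖpₖ₋₁ + pₖ₋₂, qₖ = aₖqₖ₋₁ + qₖ₋₂ (with p₋₁=1, p₋₂=0, q₋₁=0, q₋₂=1):
  k=0: a=14, p=14, q=1
  k=1: a=3, p=43, q=3
  k=2: a=3, p=143, q=10
  k=3: a=3, p=472, q=33
  k=4: a=1, p=615, q=43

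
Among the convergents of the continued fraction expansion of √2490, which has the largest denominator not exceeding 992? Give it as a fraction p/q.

√2490 = [49; 1, 8, 1, 98, …] (period length 4).
Convergents:
  p_0/q_0 = 49/1
  p_1/q_1 = 50/1
  p_2/q_2 = 449/9
  p_3/q_3 = 499/10
  p_4/q_4 = 49351/989
  p_5/q_5 = 49850/999
q_4 = 989 ≤ 992 < 999 = q_5, so the answer is 49351/989.

49351/989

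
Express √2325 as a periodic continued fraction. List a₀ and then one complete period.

[48; 4, 1, 1, 2, 1, 1, 4, 96]

a₀ = ⌊√2325⌋ = 48.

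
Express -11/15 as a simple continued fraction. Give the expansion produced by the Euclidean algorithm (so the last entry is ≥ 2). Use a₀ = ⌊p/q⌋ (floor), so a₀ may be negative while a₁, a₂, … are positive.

-11 = -1*15 + 4
15 = 3*4 + 3
4 = 1*3 + 1
3 = 3*1 + 0  (stop)
So -11/15 = [-1; 3, 1, 3].

[-1; 3, 1, 3]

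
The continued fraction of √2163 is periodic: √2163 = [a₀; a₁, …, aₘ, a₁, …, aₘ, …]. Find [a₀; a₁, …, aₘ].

a₀ = ⌊√2163⌋ = 46.
With m₀=0, d₀=1 and mₖ₊₁ = dₖaₖ − mₖ, dₖ₊₁ = (n − mₖ₊₁²)/dₖ, aₖ₊₁ = ⌊(a₀+mₖ₊₁)/dₖ₊₁⌋:
  k=1: m=46, d=47, a=1
  k=2: m=1, d=46, a=1
  k=3: m=45, d=3, a=30
  k=4: m=45, d=46, a=1
  k=5: m=1, d=47, a=1
  k=6: m=46, d=1, a=92
d=1 and a=2a₀=92 at k=6, so the next step gives (m, d) = (46, 47) again — its k=1 value — and the period has length 6.

[46; 1, 1, 30, 1, 1, 92]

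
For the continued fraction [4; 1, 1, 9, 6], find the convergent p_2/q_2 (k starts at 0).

Using pₖ = aₖpₖ₋₁ + pₖ₋₂, qₖ = aₖqₖ₋₁ + qₖ₋₂ (with p₋₁=1, p₋₂=0, q₋₁=0, q₋₂=1):
  k=0: a=4, p=4, q=1
  k=1: a=1, p=5, q=1
  k=2: a=1, p=9, q=2

9/2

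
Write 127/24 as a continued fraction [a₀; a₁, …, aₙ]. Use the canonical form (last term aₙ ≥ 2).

127 = 5×24 + 7
24 = 3×7 + 3
7 = 2×3 + 1
3 = 3×1 + 0  (stop)
So 127/24 = [5; 3, 2, 3].

[5; 3, 2, 3]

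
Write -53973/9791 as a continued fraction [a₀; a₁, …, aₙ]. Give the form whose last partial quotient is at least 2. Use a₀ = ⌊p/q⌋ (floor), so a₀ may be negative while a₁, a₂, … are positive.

-53973 = -6*9791 + 4773
9791 = 2*4773 + 245
4773 = 19*245 + 118
245 = 2*118 + 9
118 = 13*9 + 1
9 = 9*1 + 0  (stop)
So -53973/9791 = [-6; 2, 19, 2, 13, 9].

[-6; 2, 19, 2, 13, 9]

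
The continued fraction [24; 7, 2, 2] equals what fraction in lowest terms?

893/37

Using pₖ = aₖpₖ₋₁ + pₖ₋₂ and qₖ = aₖqₖ₋₁ + qₖ₋₂:
  k=0: a=24, p=24, q=1
  k=1: a=7, p=169, q=7
  k=2: a=2, p=362, q=15
  k=3: a=2, p=893, q=37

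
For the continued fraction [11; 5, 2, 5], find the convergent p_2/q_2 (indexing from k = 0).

123/11

Using pₖ = aₖpₖ₋₁ + pₖ₋₂, qₖ = aₖqₖ₋₁ + qₖ₋₂ (with p₋₁=1, p₋₂=0, q₋₁=0, q₋₂=1):
  k=0: a=11, p=11, q=1
  k=1: a=5, p=56, q=5
  k=2: a=2, p=123, q=11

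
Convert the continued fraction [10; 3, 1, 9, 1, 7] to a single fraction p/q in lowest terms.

Fold from the inside: start with 7/1.
  1 + 1/7 = 8/7
  9 + 7/8 = 79/8
  1 + 8/79 = 87/79
  3 + 79/87 = 340/87
  10 + 87/340 = 3487/340

3487/340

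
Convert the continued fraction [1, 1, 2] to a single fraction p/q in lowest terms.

5/3

Fold from the inside: start with 2/1.
  1 + 1/2 = 3/2
  1 + 2/3 = 5/3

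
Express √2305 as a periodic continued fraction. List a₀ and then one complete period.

a₀ = ⌊√2305⌋ = 48.

[48; 96]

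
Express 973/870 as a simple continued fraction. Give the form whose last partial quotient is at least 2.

[1; 8, 2, 4, 5, 2]

973 = 1×870 + 103
870 = 8×103 + 46
103 = 2×46 + 11
46 = 4×11 + 2
11 = 5×2 + 1
2 = 2×1 + 0  (stop)
So 973/870 = [1; 8, 2, 4, 5, 2].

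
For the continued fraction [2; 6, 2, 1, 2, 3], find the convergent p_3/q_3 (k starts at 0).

41/19

Using pₖ = aₖpₖ₋₁ + pₖ₋₂, qₖ = aₖqₖ₋₁ + qₖ₋₂ (with p₋₁=1, p₋₂=0, q₋₁=0, q₋₂=1):
  k=0: a=2, p=2, q=1
  k=1: a=6, p=13, q=6
  k=2: a=2, p=28, q=13
  k=3: a=1, p=41, q=19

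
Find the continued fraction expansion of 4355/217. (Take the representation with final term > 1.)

4355 = 20*217 + 15
217 = 14*15 + 7
15 = 2*7 + 1
7 = 7*1 + 0  (stop)
So 4355/217 = [20; 14, 2, 7].

[20; 14, 2, 7]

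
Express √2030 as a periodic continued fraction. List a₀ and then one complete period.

[45; 18, 90]

a₀ = ⌊√2030⌋ = 45.
With m₀=0, d₀=1 and mₖ₊₁ = dₖaₖ − mₖ, dₖ₊₁ = (n − mₖ₊₁²)/dₖ, aₖ₊₁ = ⌊(a₀+mₖ₊₁)/dₖ₊₁⌋:
  k=1: m=45, d=5, a=18
  k=2: m=45, d=1, a=90
d=1 and a=2a₀=90 at k=2, so the next step gives (m, d) = (45, 5) again — its k=1 value — and the period has length 2.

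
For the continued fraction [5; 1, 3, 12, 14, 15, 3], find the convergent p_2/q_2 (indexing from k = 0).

23/4

Using pₖ = aₖpₖ₋₁ + pₖ₋₂, qₖ = aₖqₖ₋₁ + qₖ₋₂ (with p₋₁=1, p₋₂=0, q₋₁=0, q₋₂=1):
  k=0: a=5, p=5, q=1
  k=1: a=1, p=6, q=1
  k=2: a=3, p=23, q=4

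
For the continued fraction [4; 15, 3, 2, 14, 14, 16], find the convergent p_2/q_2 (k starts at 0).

Using pₖ = aₖpₖ₋₁ + pₖ₋₂, qₖ = aₖqₖ₋₁ + qₖ₋₂ (with p₋₁=1, p₋₂=0, q₋₁=0, q₋₂=1):
  k=0: a=4, p=4, q=1
  k=1: a=15, p=61, q=15
  k=2: a=3, p=187, q=46

187/46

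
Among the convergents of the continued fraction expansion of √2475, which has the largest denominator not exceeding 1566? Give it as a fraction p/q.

59351/1193

√2475 = [49; 1, 2, 1, 98, …] (period length 4).
Convergents:
  p_0/q_0 = 49/1
  p_1/q_1 = 50/1
  p_2/q_2 = 149/3
  p_3/q_3 = 199/4
  p_4/q_4 = 19651/395
  p_5/q_5 = 19850/399
  p_6/q_6 = 59351/1193
  p_7/q_7 = 79201/1592
q_6 = 1193 ≤ 1566 < 1592 = q_7, so the answer is 59351/1193.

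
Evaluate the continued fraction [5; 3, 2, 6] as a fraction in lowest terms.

238/45

Using pₖ = aₖpₖ₋₁ + pₖ₋₂ and qₖ = aₖqₖ₋₁ + qₖ₋₂:
  k=0: a=5, p=5, q=1
  k=1: a=3, p=16, q=3
  k=2: a=2, p=37, q=7
  k=3: a=6, p=238, q=45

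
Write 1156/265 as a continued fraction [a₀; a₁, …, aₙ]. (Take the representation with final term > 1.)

[4; 2, 1, 3, 5, 1, 3]

1156 = 4·265 + 96
265 = 2·96 + 73
96 = 1·73 + 23
73 = 3·23 + 4
23 = 5·4 + 3
4 = 1·3 + 1
3 = 3·1 + 0  (stop)
So 1156/265 = [4; 2, 1, 3, 5, 1, 3].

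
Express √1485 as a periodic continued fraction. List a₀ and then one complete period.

a₀ = ⌊√1485⌋ = 38.
With m₀=0, d₀=1 and mₖ₊₁ = dₖaₖ − mₖ, dₖ₊₁ = (n − mₖ₊₁²)/dₖ, aₖ₊₁ = ⌊(a₀+mₖ₊₁)/dₖ₊₁⌋:
  k=1: m=38, d=41, a=1
  k=2: m=3, d=36, a=1
  k=3: m=33, d=11, a=6
  k=4: m=33, d=36, a=1
  k=5: m=3, d=41, a=1
  k=6: m=38, d=1, a=76
d=1 and a=2a₀=76 at k=6, so the next step gives (m, d) = (38, 41) again — its k=1 value — and the period has length 6.

[38; 1, 1, 6, 1, 1, 76]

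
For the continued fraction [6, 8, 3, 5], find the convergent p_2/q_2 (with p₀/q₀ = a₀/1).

Using pₖ = aₖpₖ₋₁ + pₖ₋₂, qₖ = aₖqₖ₋₁ + qₖ₋₂ (with p₋₁=1, p₋₂=0, q₋₁=0, q₋₂=1):
  k=0: a=6, p=6, q=1
  k=1: a=8, p=49, q=8
  k=2: a=3, p=153, q=25

153/25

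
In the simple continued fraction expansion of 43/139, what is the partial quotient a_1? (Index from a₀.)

3

43 = 0·139 + 43   →  a_0 = 0
139 = 3·43 + 10   →  a_1 = 3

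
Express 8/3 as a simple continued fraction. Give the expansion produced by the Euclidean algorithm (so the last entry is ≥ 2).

[2; 1, 2]

8 = 2*3 + 2
3 = 1*2 + 1
2 = 2*1 + 0  (stop)
So 8/3 = [2; 1, 2].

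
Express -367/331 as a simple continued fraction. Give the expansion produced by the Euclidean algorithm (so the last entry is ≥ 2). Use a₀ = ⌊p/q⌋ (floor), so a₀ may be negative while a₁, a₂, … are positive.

[-2; 1, 8, 5, 7]

-367 = -2·331 + 295
331 = 1·295 + 36
295 = 8·36 + 7
36 = 5·7 + 1
7 = 7·1 + 0  (stop)
So -367/331 = [-2; 1, 8, 5, 7].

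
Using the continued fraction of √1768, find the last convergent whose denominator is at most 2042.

74214/1765

√1768 = [42; 21, 84, …] (period length 2).
Convergents:
  p_0/q_0 = 42/1
  p_1/q_1 = 883/21
  p_2/q_2 = 74214/1765
  p_3/q_3 = 1559377/37086
q_2 = 1765 ≤ 2042 < 37086 = q_3, so the answer is 74214/1765.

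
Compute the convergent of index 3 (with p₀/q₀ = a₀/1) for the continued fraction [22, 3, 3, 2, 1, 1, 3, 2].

513/23

Using pₖ = aₖpₖ₋₁ + pₖ₋₂, qₖ = aₖqₖ₋₁ + qₖ₋₂ (with p₋₁=1, p₋₂=0, q₋₁=0, q₋₂=1):
  k=0: a=22, p=22, q=1
  k=1: a=3, p=67, q=3
  k=2: a=3, p=223, q=10
  k=3: a=2, p=513, q=23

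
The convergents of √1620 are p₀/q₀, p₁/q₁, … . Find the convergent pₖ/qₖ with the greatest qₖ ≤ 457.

12920/321

√1620 = [40; 4, 80, …] (period length 2).
Convergents:
  p_0/q_0 = 40/1
  p_1/q_1 = 161/4
  p_2/q_2 = 12920/321
  p_3/q_3 = 51841/1288
q_2 = 321 ≤ 457 < 1288 = q_3, so the answer is 12920/321.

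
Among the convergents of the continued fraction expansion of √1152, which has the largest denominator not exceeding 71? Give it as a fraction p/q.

√1152 = [33; 1, 15, 1, 66, …] (period length 4).
Convergents:
  p_0/q_0 = 33/1
  p_1/q_1 = 34/1
  p_2/q_2 = 543/16
  p_3/q_3 = 577/17
  p_4/q_4 = 38625/1138
q_3 = 17 ≤ 71 < 1138 = q_4, so the answer is 577/17.

577/17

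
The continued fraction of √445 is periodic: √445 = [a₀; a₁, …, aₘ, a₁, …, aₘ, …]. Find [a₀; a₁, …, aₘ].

[21; 10, 1, 1, 10, 42]

a₀ = ⌊√445⌋ = 21.
With m₀=0, d₀=1 and mₖ₊₁ = dₖaₖ − mₖ, dₖ₊₁ = (n − mₖ₊₁²)/dₖ, aₖ₊₁ = ⌊(a₀+mₖ₊₁)/dₖ₊₁⌋:
  k=1: m=21, d=4, a=10
  k=2: m=19, d=21, a=1
  k=3: m=2, d=21, a=1
  k=4: m=19, d=4, a=10
  k=5: m=21, d=1, a=42
d=1 and a=2a₀=42 at k=5, so the next step gives (m, d) = (21, 4) again — its k=1 value — and the period has length 5.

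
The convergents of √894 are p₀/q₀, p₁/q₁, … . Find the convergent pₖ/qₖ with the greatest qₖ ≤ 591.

17611/589

√894 = [29; 1, 8, 1, 58, …] (period length 4).
Convergents:
  p_0/q_0 = 29/1
  p_1/q_1 = 30/1
  p_2/q_2 = 269/9
  p_3/q_3 = 299/10
  p_4/q_4 = 17611/589
  p_5/q_5 = 17910/599
q_4 = 589 ≤ 591 < 599 = q_5, so the answer is 17611/589.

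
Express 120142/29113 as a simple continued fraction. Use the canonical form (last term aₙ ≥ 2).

[4; 7, 1, 8, 15, 13, 2]

120142 = 4*29113 + 3690
29113 = 7*3690 + 3283
3690 = 1*3283 + 407
3283 = 8*407 + 27
407 = 15*27 + 2
27 = 13*2 + 1
2 = 2*1 + 0  (stop)
So 120142/29113 = [4; 7, 1, 8, 15, 13, 2].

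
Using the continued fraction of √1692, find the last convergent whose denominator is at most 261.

√1692 = [41; 7, 2, 7, 82, …] (period length 4).
Convergents:
  p_0/q_0 = 41/1
  p_1/q_1 = 288/7
  p_2/q_2 = 617/15
  p_3/q_3 = 4607/112
  p_4/q_4 = 378391/9199
q_3 = 112 ≤ 261 < 9199 = q_4, so the answer is 4607/112.

4607/112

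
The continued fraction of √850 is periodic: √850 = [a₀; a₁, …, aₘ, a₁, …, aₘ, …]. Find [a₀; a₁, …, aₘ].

[29; 6, 2, 6, 58]

a₀ = ⌊√850⌋ = 29.
With m₀=0, d₀=1 and mₖ₊₁ = dₖaₖ − mₖ, dₖ₊₁ = (n − mₖ₊₁²)/dₖ, aₖ₊₁ = ⌊(a₀+mₖ₊₁)/dₖ₊₁⌋:
  k=1: m=29, d=9, a=6
  k=2: m=25, d=25, a=2
  k=3: m=25, d=9, a=6
  k=4: m=29, d=1, a=58
d=1 and a=2a₀=58 at k=4, so the next step gives (m, d) = (29, 9) again — its k=1 value — and the period has length 4.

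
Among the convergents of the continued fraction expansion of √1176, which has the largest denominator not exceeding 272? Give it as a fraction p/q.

√1176 = [34; 3, 2, 2, 2, 3, 68, …] (period length 6).
Convergents:
  p_0/q_0 = 34/1
  p_1/q_1 = 103/3
  p_2/q_2 = 240/7
  p_3/q_3 = 583/17
  p_4/q_4 = 1406/41
  p_5/q_5 = 4801/140
  p_6/q_6 = 327874/9561
q_5 = 140 ≤ 272 < 9561 = q_6, so the answer is 4801/140.

4801/140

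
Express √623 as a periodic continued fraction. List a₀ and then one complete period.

a₀ = ⌊√623⌋ = 24.

[24; 1, 23, 1, 48]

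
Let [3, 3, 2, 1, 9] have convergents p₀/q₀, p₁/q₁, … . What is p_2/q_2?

23/7

Using pₖ = aₖpₖ₋₁ + pₖ₋₂, qₖ = aₖqₖ₋₁ + qₖ₋₂ (with p₋₁=1, p₋₂=0, q₋₁=0, q₋₂=1):
  k=0: a=3, p=3, q=1
  k=1: a=3, p=10, q=3
  k=2: a=2, p=23, q=7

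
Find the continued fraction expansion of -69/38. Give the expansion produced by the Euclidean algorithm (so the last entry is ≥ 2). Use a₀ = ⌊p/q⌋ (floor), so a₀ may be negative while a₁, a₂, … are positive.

[-2; 5, 2, 3]

-69 = -2·38 + 7
38 = 5·7 + 3
7 = 2·3 + 1
3 = 3·1 + 0  (stop)
So -69/38 = [-2; 5, 2, 3].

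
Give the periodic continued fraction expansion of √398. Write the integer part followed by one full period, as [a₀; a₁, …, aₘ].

[19; 1, 18, 1, 38]

a₀ = ⌊√398⌋ = 19.
With m₀=0, d₀=1 and mₖ₊₁ = dₖaₖ − mₖ, dₖ₊₁ = (n − mₖ₊₁²)/dₖ, aₖ₊₁ = ⌊(a₀+mₖ₊₁)/dₖ₊₁⌋:
  k=1: m=19, d=37, a=1
  k=2: m=18, d=2, a=18
  k=3: m=18, d=37, a=1
  k=4: m=19, d=1, a=38
d=1 and a=2a₀=38 at k=4, so the next step gives (m, d) = (19, 37) again — its k=1 value — and the period has length 4.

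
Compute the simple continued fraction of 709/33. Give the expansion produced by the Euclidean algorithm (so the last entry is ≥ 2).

709 = 21*33 + 16
33 = 2*16 + 1
16 = 16*1 + 0  (stop)
So 709/33 = [21; 2, 16].

[21; 2, 16]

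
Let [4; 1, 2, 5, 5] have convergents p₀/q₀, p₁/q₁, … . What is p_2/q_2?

14/3

Using pₖ = aₖpₖ₋₁ + pₖ₋₂, qₖ = aₖqₖ₋₁ + qₖ₋₂ (with p₋₁=1, p₋₂=0, q₋₁=0, q₋₂=1):
  k=0: a=4, p=4, q=1
  k=1: a=1, p=5, q=1
  k=2: a=2, p=14, q=3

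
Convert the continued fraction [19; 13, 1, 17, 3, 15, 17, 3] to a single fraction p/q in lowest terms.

Fold from the inside: start with 3/1.
  17 + 1/3 = 52/3
  15 + 3/52 = 783/52
  3 + 52/783 = 2401/783
  17 + 783/2401 = 41600/2401
  1 + 2401/41600 = 44001/41600
  13 + 41600/44001 = 613613/44001
  19 + 44001/613613 = 11702648/613613

11702648/613613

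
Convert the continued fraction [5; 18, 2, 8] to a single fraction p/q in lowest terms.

Using pₖ = aₖpₖ₋₁ + pₖ₋₂ and qₖ = aₖqₖ₋₁ + qₖ₋₂:
  k=0: a=5, p=5, q=1
  k=1: a=18, p=91, q=18
  k=2: a=2, p=187, q=37
  k=3: a=8, p=1587, q=314

1587/314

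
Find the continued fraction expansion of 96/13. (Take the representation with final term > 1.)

[7; 2, 1, 1, 2]

96 = 7×13 + 5
13 = 2×5 + 3
5 = 1×3 + 2
3 = 1×2 + 1
2 = 2×1 + 0  (stop)
So 96/13 = [7; 2, 1, 1, 2].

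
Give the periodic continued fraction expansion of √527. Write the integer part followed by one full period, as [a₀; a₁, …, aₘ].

[22; 1, 21, 1, 44]

a₀ = ⌊√527⌋ = 22.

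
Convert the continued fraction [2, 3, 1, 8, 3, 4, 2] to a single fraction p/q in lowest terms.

2372/1051

Fold from the inside: start with 2/1.
  4 + 1/2 = 9/2
  3 + 2/9 = 29/9
  8 + 9/29 = 241/29
  1 + 29/241 = 270/241
  3 + 241/270 = 1051/270
  2 + 270/1051 = 2372/1051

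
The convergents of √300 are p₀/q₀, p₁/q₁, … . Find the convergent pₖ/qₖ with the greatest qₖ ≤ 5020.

√300 = [17; 3, 8, 3, 34, …] (period length 4).
Convergents:
  p_0/q_0 = 17/1
  p_1/q_1 = 52/3
  p_2/q_2 = 433/25
  p_3/q_3 = 1351/78
  p_4/q_4 = 46367/2677
  p_5/q_5 = 140452/8109
q_4 = 2677 ≤ 5020 < 8109 = q_5, so the answer is 46367/2677.

46367/2677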